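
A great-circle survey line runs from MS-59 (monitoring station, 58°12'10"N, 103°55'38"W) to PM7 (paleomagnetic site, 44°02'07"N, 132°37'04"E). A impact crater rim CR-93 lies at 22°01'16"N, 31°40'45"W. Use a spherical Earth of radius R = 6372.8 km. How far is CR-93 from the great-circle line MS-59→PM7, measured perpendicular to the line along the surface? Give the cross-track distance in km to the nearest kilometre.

4459 km

MS-59: φ = +58.20278°, λ = -103.92722°
PM7: φ = +44.03528°, λ = +132.61778°
CR-93: φ = +22.02111°, λ = -31.67917°
δ₁₃ = central angle MS-59→CR-93 = 1.084212 rad  (haversine)
θ₁₃ = bearing MS-59→CR-93 = 92.767°,  θ₁₂ = bearing MS-59→PM7 = 319.533°
dₓₜ = R·arcsin(sin δ₁₃ · sin(θ₁₃ − θ₁₂)) = 6372.8·arcsin(0.88394·sin(-226.766°)) = 4459.205 km
|dₓₜ| = 4459.205 km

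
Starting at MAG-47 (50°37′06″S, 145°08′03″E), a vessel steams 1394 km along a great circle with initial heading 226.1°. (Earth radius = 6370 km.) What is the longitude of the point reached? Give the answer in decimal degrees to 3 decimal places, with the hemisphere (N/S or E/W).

MAG-47: φ = -50.61833°, λ = +145.13417°
δ = d/R = 1394/6370 = 0.218838 rad
φ₂ = arcsin(sin φ₁ cos δ + cos φ₁ sin δ cos θ)
   = arcsin(-0.77294·0.97615 + 0.63448·0.21710·-0.69340) = -58.21319°
λ₂ = λ₁ + atan2(sin θ sin δ cos φ₁, cos δ − sin φ₁ sin φ₂) = 127.85884°

127.859°E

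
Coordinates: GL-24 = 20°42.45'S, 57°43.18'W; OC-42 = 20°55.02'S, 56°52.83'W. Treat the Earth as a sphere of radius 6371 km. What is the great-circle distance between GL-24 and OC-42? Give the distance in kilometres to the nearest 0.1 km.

90.3 km

GL-24: φ = -20.70750°, λ = -57.71967°
OC-42: φ = -20.91700°, λ = -56.88050°
Δφ = -0.2095°,  Δλ = 0.8392°
a = sin²(Δφ/2) + cos φ₁ cos φ₂ sin²(Δλ/2) = 0.000050
c = 2·arcsin(√a) = 0.014170 rad = 0.8119°
d = R·c = 6371 × 0.014170 = 90.3 km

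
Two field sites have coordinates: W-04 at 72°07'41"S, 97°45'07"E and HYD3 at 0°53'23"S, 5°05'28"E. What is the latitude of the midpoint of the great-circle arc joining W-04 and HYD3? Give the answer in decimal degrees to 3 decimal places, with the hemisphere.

43.140°S

W-04: φ = -72.12806°, λ = +97.75194°
HYD3: φ = -0.88972°, λ = +5.09111°
Bx = cos φ₂ cos Δλ = -0.046418,  By = cos φ₂ sin Δλ = -0.998801
φₘ = atan2(sin φ₁ + sin φ₂, √((cos φ₁ + Bx)² + By²)) = -43.13995°
λₘ = λ₁ + atan2(By, cos φ₁ + Bx) = 22.36829°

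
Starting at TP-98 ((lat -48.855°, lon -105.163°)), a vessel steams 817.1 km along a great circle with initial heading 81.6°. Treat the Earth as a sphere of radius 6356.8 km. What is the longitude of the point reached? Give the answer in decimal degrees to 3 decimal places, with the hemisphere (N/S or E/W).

δ = d/R = 817.1/6356.8 = 0.128540 rad
φ₂ = arcsin(sin φ₁ cos δ + cos φ₁ sin δ cos θ)
   = arcsin(-0.75305·0.99175 + 0.65797·0.12819·0.14608) = -47.26612°
λ₂ = λ₁ + atan2(sin θ sin δ cos φ₁, cos δ − sin φ₁ sin φ₂) = -94.39267°

94.393°W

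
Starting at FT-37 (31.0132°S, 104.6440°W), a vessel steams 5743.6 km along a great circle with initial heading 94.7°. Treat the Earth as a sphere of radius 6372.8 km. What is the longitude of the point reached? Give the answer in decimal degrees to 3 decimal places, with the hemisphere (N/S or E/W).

δ = d/R = 5743.6/6372.8 = 0.901268 rad
φ₂ = arcsin(sin φ₁ cos δ + cos φ₁ sin δ cos θ)
   = arcsin(-0.51524·0.62062 + 0.85705·0.78411·-0.08194) = -22.01370°
λ₂ = λ₁ + atan2(sin θ sin δ cos φ₁, cos δ − sin φ₁ sin φ₂) = -47.19293°

47.193°W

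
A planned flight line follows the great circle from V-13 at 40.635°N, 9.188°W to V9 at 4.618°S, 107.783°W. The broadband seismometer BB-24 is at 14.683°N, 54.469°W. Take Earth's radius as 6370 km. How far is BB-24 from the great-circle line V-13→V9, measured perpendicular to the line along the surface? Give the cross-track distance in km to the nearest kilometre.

δ₁₃ = central angle V-13→BB-24 = 0.820851 rad  (haversine)
θ₁₃ = bearing V-13→BB-24 = 249.946°,  θ₁₂ = bearing V-13→V9 = 272.087°
dₓₜ = R·arcsin(sin δ₁₃ · sin(θ₁₃ − θ₁₂)) = 6370·arcsin(0.73173·sin(-22.141°)) = -1779.768 km
|dₓₜ| = 1779.768 km

1780 km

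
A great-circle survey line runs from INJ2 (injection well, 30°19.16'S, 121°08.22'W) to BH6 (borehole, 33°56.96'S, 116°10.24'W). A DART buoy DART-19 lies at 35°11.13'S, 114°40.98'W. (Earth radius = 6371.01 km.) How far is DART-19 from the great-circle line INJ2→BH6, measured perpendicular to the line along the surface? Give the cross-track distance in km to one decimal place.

21.0 km

INJ2: φ = -30.31933°, λ = -121.13700°
BH6: φ = -33.94933°, λ = -116.17067°
DART-19: φ = -35.18550°, λ = -114.68300°
δ₁₃ = central angle INJ2→DART-19 = 0.127173 rad  (haversine)
θ₁₃ = bearing INJ2→DART-19 = 133.586°,  θ₁₂ = bearing INJ2→BH6 = 132.099°
dₓₜ = R·arcsin(sin δ₁₃ · sin(θ₁₃ − θ₁₂)) = 6371.01·arcsin(0.12683·sin(1.488°)) = 20.978 km
|dₓₜ| = 20.978 km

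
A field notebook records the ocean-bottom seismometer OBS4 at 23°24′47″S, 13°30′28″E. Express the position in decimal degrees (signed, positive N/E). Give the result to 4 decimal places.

lat: 23.4131° S → -23.4131°
lon: 13.5078° E → +13.5078°

-23.4131°, +13.5078°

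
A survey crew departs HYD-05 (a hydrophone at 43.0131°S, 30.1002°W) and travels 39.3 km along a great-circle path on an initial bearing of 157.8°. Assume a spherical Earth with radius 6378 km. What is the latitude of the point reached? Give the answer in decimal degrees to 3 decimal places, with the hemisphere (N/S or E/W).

δ = d/R = 39.3/6378 = 0.006162 rad
φ₂ = arcsin(sin φ₁ cos δ + cos φ₁ sin δ cos θ)
   = arcsin(-0.68217·0.99998 + 0.73120·0.00616·-0.92587) = -43.33983°
λ₂ = λ₁ + atan2(sin θ sin δ cos φ₁, cos δ − sin φ₁ sin φ₂) = -29.91679°

43.340°S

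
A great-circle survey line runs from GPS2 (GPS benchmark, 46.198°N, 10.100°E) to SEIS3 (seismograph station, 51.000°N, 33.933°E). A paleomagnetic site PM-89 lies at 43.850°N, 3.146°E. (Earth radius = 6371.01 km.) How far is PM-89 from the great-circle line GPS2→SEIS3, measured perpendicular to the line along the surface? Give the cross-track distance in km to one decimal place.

28.1 km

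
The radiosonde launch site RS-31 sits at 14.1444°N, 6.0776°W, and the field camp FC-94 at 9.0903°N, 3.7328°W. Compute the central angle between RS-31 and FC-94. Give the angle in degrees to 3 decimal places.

Δφ = -5.0541°,  Δλ = 2.3448°
a = sin²(Δφ/2) + cos φ₁ cos φ₂ sin²(Δλ/2) = 0.002345
c = 2·arcsin(√a) = 0.096886 rad = 5.5511°

5.551°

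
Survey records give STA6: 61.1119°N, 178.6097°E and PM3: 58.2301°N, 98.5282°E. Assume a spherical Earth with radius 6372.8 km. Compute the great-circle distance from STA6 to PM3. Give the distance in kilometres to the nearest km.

Δφ = -2.8818°,  Δλ = -80.0815°
a = sin²(Δφ/2) + cos φ₁ cos φ₂ sin²(Δλ/2) = 0.105905
c = 2·arcsin(√a) = 0.662933 rad = 37.9832°
d = R·c = 6372.8 × 0.662933 = 4224.7 km

4225 km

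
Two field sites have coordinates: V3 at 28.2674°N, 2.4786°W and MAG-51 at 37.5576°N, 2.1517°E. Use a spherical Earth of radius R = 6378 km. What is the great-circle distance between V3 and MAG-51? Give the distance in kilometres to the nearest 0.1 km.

1120.6 km

Δφ = 9.2902°,  Δλ = 4.6303°
a = sin²(Δφ/2) + cos φ₁ cos φ₂ sin²(Δλ/2) = 0.007698
c = 2·arcsin(√a) = 0.175699 rad = 10.0668°
d = R·c = 6378 × 0.175699 = 1120.6 km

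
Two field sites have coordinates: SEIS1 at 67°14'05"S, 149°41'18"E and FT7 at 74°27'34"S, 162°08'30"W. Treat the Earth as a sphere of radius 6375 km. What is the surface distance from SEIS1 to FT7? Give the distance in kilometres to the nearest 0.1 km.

1864.6 km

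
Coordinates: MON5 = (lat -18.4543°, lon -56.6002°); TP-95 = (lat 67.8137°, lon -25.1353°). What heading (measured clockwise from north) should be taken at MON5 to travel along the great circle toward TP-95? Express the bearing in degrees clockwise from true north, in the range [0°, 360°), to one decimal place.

11.4°

Δλ = 31.4649°
y = sin Δλ · cos φ₂ = 0.197108
x = cos φ₁ sin φ₂ − sin φ₁ cos φ₂ cos Δλ = 0.980303
θ = atan2(y, x) = 11.3688° → 11.3688° (mod 360°)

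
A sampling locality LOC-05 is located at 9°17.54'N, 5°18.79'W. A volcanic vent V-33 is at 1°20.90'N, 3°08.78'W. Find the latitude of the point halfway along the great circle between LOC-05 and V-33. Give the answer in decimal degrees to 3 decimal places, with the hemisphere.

5.321°N

LOC-05: φ = +9.29233°, λ = -5.31317°
V-33: φ = +1.34833°, λ = -3.14633°
Bx = cos φ₂ cos Δλ = 0.999008,  By = cos φ₂ sin Δλ = 0.037799
φₘ = atan2(sin φ₁ + sin φ₂, √((cos φ₁ + Bx)² + By²)) = 5.32128°
λₘ = λ₁ + atan2(By, cos φ₁ + Bx) = -4.22274°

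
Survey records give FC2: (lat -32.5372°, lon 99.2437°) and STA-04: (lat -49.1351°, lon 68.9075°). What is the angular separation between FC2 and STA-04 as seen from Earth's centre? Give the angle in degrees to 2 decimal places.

28.02°

Δφ = -16.5979°,  Δλ = -30.3362°
a = sin²(Δφ/2) + cos φ₁ cos φ₂ sin²(Δλ/2) = 0.058596
c = 2·arcsin(√a) = 0.488989 rad = 28.0170°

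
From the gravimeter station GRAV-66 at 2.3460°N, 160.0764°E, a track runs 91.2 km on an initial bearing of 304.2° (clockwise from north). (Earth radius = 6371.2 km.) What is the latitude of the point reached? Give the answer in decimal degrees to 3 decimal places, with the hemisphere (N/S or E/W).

δ = d/R = 91.2/6371.2 = 0.014314 rad
φ₂ = arcsin(sin φ₁ cos δ + cos φ₁ sin δ cos θ)
   = arcsin(0.04093·0.99990 + 0.99916·0.01431·0.56208) = 2.80682°
λ₂ = λ₁ + atan2(sin θ sin δ cos φ₁, cos δ − sin φ₁ sin φ₂) = 159.39726°

2.807°N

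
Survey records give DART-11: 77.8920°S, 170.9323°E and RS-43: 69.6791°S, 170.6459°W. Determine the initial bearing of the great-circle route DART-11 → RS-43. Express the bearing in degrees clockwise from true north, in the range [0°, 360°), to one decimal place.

41.2°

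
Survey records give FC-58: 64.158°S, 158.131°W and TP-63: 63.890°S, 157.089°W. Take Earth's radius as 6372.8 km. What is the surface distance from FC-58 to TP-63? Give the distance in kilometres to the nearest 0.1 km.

58.9 km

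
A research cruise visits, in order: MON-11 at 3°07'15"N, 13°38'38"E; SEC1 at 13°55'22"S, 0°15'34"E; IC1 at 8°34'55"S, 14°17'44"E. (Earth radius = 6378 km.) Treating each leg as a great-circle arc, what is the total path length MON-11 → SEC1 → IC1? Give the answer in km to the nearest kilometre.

4048 km

MON-11: φ = +3.12083°, λ = +13.64389°
SEC1: φ = -13.92278°, λ = +0.25944°
IC1: φ = -8.58194°, λ = +14.29556°
MON-11→SEC1: c = 0.377042 rad, d = 2404.77 km
SEC1→IC1: c = 0.257603 rad, d = 1642.99 km
Total = 2404.77 + 1642.99 = 4047.77 km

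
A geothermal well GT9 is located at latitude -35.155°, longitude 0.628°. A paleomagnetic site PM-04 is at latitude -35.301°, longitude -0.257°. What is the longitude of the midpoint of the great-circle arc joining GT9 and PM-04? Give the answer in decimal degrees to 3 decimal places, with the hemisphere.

Bx = cos φ₂ cos Δλ = 0.816030,  By = cos φ₂ sin Δλ = -0.012606
φₘ = atan2(sin φ₁ + sin φ₂, √((cos φ₁ + Bx)² + By²)) = -35.22881°
λₘ = λ₁ + atan2(By, cos φ₁ + Bx) = 0.18590°

0.186°E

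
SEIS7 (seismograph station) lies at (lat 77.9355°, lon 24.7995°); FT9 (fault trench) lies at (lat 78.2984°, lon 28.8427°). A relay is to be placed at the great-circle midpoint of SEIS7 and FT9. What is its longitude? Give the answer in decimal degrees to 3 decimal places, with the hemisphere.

26.791°E

Bx = cos φ₂ cos Δλ = 0.202310,  By = cos φ₂ sin Δλ = 0.014300
φₘ = atan2(sin φ₁ + sin φ₂, √((cos φ₁ + Bx)² + By²)) = 78.12413°
λₘ = λ₁ + atan2(By, cos φ₁ + Bx) = 26.79066°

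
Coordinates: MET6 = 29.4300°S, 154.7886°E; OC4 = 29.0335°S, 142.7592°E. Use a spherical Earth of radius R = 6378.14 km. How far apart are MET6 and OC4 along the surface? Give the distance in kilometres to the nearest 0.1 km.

1168.9 km

Δφ = 0.3965°,  Δλ = -12.0294°
a = sin²(Δφ/2) + cos φ₁ cos φ₂ sin²(Δλ/2) = 0.008373
c = 2·arcsin(√a) = 0.183265 rad = 10.5003°
d = R·c = 6378.14 × 0.183265 = 1168.9 km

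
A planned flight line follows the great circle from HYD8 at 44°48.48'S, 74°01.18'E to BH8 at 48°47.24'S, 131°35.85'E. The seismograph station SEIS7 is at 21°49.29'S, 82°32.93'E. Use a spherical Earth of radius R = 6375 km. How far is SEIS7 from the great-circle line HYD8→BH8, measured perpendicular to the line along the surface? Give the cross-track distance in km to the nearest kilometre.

HYD8: φ = -44.80800°, λ = +74.01967°
BH8: φ = -48.78733°, λ = +131.59750°
SEIS7: φ = -21.82150°, λ = +82.54883°
δ₁₃ = central angle HYD8→SEIS7 = 0.419451 rad  (haversine)
θ₁₃ = bearing HYD8→SEIS7 = 19.760°,  θ₁₂ = bearing HYD8→BH8 = 117.114°
dₓₜ = R·arcsin(sin δ₁₃ · sin(θ₁₃ − θ₁₂)) = 6375·arcsin(0.40726·sin(-97.354°)) = -2650.635 km
|dₓₜ| = 2650.635 km

2651 km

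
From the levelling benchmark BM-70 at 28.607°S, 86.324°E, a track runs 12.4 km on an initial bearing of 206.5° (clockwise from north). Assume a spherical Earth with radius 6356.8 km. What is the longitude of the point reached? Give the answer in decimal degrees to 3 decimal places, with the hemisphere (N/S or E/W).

δ = d/R = 12.4/6356.8 = 0.001951 rad
φ₂ = arcsin(sin φ₁ cos δ + cos φ₁ sin δ cos θ)
   = arcsin(-0.47880·1.00000 + 0.87792·0.00195·-0.89493) = -28.70701°
λ₂ = λ₁ + atan2(sin θ sin δ cos φ₁, cos δ − sin φ₁ sin φ₂) = 86.26714°

86.267°E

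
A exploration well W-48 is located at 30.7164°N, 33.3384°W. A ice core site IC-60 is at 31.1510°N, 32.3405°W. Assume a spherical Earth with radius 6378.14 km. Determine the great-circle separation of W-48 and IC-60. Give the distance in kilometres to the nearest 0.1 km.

Δφ = 0.4346°,  Δλ = 0.9979°
a = sin²(Δφ/2) + cos φ₁ cos φ₂ sin²(Δλ/2) = 0.000070
c = 2·arcsin(√a) = 0.016755 rad = 0.9600°
d = R·c = 6378.14 × 0.016755 = 106.9 km

106.9 km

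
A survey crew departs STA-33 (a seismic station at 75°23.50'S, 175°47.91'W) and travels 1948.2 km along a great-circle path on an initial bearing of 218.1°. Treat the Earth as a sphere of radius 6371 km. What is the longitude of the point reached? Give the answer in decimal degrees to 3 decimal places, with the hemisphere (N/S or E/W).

STA-33: φ = -75.39167°, λ = -175.79850°
δ = d/R = 1948.2/6371 = 0.305792 rad
φ₂ = arcsin(sin φ₁ cos δ + cos φ₁ sin δ cos θ)
   = arcsin(-0.96767·0.95361 + 0.25221·0.30105·-0.78694) = -79.27480°
λ₂ = λ₁ + atan2(sin θ sin δ cos φ₁, cos δ − sin φ₁ sin φ₂) = 97.67120°

97.671°E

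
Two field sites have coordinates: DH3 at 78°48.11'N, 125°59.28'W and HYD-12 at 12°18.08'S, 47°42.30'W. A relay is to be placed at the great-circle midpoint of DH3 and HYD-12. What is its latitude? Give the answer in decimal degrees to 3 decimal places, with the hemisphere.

36.597°N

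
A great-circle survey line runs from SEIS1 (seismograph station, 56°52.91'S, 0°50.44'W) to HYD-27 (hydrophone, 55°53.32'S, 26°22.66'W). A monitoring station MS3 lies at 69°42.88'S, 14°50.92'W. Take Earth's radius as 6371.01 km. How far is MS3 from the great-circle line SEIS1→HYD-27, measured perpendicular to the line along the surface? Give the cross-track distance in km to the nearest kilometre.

1409 km

SEIS1: φ = -56.88183°, λ = -0.84067°
HYD-27: φ = -55.88867°, λ = -26.37767°
MS3: φ = -69.71467°, λ = -14.84867°
δ₁₃ = central angle SEIS1→MS3 = 0.248066 rad  (haversine)
θ₁₃ = bearing SEIS1→MS3 = 199.986°,  θ₁₂ = bearing SEIS1→HYD-27 = 263.264°
dₓₜ = R·arcsin(sin δ₁₃ · sin(θ₁₃ − θ₁₂)) = 6371.01·arcsin(0.24553·sin(-63.278°)) = -1408.655 km
|dₓₜ| = 1408.655 km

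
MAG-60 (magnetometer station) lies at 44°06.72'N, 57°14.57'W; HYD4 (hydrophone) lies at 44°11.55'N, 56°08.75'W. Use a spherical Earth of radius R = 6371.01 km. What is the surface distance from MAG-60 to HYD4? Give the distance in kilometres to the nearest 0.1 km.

88.0 km

MAG-60: φ = +44.11200°, λ = -57.24283°
HYD4: φ = +44.19250°, λ = -56.14583°
Δφ = 0.0805°,  Δλ = 1.0970°
a = sin²(Δφ/2) + cos φ₁ cos φ₂ sin²(Δλ/2) = 0.000048
c = 2·arcsin(√a) = 0.013809 rad = 0.7912°
d = R·c = 6371.01 × 0.013809 = 88.0 km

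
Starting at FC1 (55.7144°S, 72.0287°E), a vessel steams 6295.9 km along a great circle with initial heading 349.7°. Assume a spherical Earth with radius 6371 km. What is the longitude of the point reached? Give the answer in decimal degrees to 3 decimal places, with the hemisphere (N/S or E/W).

δ = d/R = 6295.9/6371 = 0.988212 rad
φ₂ = arcsin(sin φ₁ cos δ + cos φ₁ sin δ cos θ)
   = arcsin(-0.82624·0.55018 + 0.56332·0.83504·0.98389) = 0.47163°
λ₂ = λ₁ + atan2(sin θ sin δ cos φ₁, cos δ − sin φ₁ sin φ₂) = 63.44160°

63.442°E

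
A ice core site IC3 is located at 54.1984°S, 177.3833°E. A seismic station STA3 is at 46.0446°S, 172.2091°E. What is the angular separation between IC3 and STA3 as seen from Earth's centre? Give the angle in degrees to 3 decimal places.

Δφ = 8.1538°,  Δλ = -5.1742°
a = sin²(Δφ/2) + cos φ₁ cos φ₂ sin²(Δλ/2) = 0.005882
c = 2·arcsin(√a) = 0.153537 rad = 8.7970°

8.797°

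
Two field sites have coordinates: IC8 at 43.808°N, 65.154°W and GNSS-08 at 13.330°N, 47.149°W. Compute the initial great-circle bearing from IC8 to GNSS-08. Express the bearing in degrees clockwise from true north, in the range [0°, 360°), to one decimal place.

147.6°

Δλ = 18.0050°
y = sin Δλ · cos φ₂ = 0.300772
x = cos φ₁ sin φ₂ − sin φ₁ cos φ₂ cos Δλ = -0.474221
θ = atan2(y, x) = 147.6153° → 147.6153° (mod 360°)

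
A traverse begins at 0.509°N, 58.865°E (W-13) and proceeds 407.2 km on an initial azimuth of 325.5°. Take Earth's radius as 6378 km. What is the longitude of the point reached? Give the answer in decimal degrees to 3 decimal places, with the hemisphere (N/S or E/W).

δ = d/R = 407.2/6378 = 0.063844 rad
φ₂ = arcsin(sin φ₁ cos δ + cos φ₁ sin δ cos θ)
   = arcsin(0.00888·0.99796 + 0.99996·0.06380·0.82413) = 3.52268°
λ₂ = λ₁ + atan2(sin θ sin δ cos φ₁, cos δ − sin φ₁ sin φ₂) = 56.79011°

56.790°E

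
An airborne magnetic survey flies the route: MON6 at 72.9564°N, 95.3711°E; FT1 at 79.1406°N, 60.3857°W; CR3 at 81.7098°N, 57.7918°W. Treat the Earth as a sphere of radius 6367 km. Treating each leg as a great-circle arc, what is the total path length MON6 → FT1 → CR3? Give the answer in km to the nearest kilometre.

MON6→FT1: c = 0.476489 rad, d = 3033.80 km
FT1→CR3: c = 0.045458 rad, d = 289.43 km
Total = 3033.80 + 289.43 = 3323.23 km

3323 km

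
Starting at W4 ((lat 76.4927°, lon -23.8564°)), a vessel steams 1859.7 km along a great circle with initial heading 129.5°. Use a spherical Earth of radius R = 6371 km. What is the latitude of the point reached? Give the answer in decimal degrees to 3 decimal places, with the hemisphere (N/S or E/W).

62.680°N

δ = d/R = 1859.7/6371 = 0.291901 rad
φ₂ = arcsin(sin φ₁ cos δ + cos φ₁ sin δ cos θ)
   = arcsin(0.97234·0.95770 + 0.23357·0.28777·-0.63608) = 62.67972°
λ₂ = λ₁ + atan2(sin θ sin δ cos φ₁, cos δ − sin φ₁ sin φ₂) = 5.07834°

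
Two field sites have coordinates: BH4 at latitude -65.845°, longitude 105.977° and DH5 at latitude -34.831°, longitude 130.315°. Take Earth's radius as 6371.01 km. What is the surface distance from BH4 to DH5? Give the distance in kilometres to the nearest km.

3802 km

Δφ = 31.0140°,  Δλ = 24.3380°
a = sin²(Δφ/2) + cos φ₁ cos φ₂ sin²(Δλ/2) = 0.086405
c = 2·arcsin(√a) = 0.596707 rad = 34.1888°
d = R·c = 6371.01 × 0.596707 = 3801.6 km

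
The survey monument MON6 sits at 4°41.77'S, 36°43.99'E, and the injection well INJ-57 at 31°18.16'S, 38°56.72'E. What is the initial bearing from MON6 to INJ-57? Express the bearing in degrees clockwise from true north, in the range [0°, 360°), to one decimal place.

175.8°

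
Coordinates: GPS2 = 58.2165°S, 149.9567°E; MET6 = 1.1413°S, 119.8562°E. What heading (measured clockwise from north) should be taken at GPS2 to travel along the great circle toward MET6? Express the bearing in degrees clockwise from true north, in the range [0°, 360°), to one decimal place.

Δλ = -30.1005°
y = sin Δλ · cos φ₂ = -0.501419
x = cos φ₁ sin φ₂ − sin φ₁ cos φ₂ cos Δλ = 0.724776
θ = atan2(y, x) = -34.6765° → 325.3235° (mod 360°)

325.3°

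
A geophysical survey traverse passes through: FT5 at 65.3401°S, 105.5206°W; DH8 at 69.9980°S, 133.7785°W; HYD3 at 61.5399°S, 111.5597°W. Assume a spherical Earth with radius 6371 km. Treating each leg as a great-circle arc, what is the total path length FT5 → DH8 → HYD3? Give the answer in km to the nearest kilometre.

FT5→DH8: c = 0.201890 rad, d = 1286.24 km
DH8→HYD3: c = 0.214795 rad, d = 1368.46 km
Total = 1286.24 + 1368.46 = 2654.70 km

2655 km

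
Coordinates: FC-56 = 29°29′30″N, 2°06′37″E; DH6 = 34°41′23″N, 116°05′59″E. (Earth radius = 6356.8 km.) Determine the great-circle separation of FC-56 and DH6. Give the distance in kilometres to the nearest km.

FC-56: φ = +29.49167°, λ = +2.11028°
DH6: φ = +34.68972°, λ = +116.09972°
Δφ = 5.1981°,  Δλ = 113.9894°
a = sin²(Δφ/2) + cos φ₁ cos φ₂ sin²(Δλ/2) = 0.505401
c = 2·arcsin(√a) = 1.581598 rad = 90.6189°
d = R·c = 6356.8 × 1.581598 = 10053.9 km

10054 km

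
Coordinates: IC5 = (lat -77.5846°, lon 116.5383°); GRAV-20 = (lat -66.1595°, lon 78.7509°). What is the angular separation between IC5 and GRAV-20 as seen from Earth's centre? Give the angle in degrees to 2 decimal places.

15.85°

Δφ = 11.4251°,  Δλ = -37.7874°
a = sin²(Δφ/2) + cos φ₁ cos φ₂ sin²(Δλ/2) = 0.019020
c = 2·arcsin(√a) = 0.276706 rad = 15.8541°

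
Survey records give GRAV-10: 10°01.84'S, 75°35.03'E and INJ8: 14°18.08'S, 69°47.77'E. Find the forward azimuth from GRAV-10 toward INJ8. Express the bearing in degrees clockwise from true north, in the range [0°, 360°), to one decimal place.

232.4°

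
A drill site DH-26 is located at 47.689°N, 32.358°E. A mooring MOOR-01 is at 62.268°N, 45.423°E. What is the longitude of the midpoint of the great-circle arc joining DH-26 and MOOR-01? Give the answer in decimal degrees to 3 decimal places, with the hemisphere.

Bx = cos φ₂ cos Δλ = 0.453291,  By = cos φ₂ sin Δλ = 0.105192
φₘ = atan2(sin φ₁ + sin φ₂, √((cos φ₁ + Bx)² + By²)) = 55.14783°
λₘ = λ₁ + atan2(By, cos φ₁ + Bx) = 37.69305°

37.693°E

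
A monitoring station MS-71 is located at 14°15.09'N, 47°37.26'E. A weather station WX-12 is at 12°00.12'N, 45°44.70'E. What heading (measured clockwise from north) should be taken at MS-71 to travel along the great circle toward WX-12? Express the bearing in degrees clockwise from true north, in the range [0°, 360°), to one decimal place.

219.3°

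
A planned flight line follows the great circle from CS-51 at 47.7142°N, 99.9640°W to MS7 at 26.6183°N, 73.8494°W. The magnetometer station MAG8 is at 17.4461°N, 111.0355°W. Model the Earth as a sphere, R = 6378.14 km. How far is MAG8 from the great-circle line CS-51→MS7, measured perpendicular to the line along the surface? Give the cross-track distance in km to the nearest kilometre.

3364 km

δ₁₃ = central angle CS-51→MAG8 = 0.551518 rad  (haversine)
θ₁₃ = bearing CS-51→MAG8 = 200.465°,  θ₁₂ = bearing CS-51→MS7 = 126.615°
dₓₜ = R·arcsin(sin δ₁₃ · sin(θ₁₃ − θ₁₂)) = 6378.14·arcsin(0.52398·sin(73.850°)) = 3363.931 km
|dₓₜ| = 3363.931 km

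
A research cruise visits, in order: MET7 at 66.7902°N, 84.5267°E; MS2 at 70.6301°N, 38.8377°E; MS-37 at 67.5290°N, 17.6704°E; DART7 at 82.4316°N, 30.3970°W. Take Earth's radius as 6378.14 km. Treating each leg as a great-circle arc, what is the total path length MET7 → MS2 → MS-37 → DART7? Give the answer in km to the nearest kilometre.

4783 km

MET7→MS2: c = 0.289618 rad, d = 1847.22 km
MS2→MS-37: c = 0.141663 rad, d = 903.54 km
MS-37→DART7: c = 0.318635 rad, d = 2032.30 km
Total = 1847.22 + 903.54 + 2032.30 = 4783.06 km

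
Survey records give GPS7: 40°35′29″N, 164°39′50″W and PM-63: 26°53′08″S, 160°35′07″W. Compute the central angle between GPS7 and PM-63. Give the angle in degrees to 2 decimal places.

67.58°

GPS7: φ = +40.59139°, λ = -164.66389°
PM-63: φ = -26.88556°, λ = -160.58528°
Δφ = -67.4769°,  Δλ = 4.0786°
a = sin²(Δφ/2) + cos φ₁ cos φ₂ sin²(Δλ/2) = 0.309330
c = 2·arcsin(√a) = 1.179551 rad = 67.5833°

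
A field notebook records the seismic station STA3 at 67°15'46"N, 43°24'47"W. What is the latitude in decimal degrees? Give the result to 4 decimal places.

67° + 15′/60 + 46″/3600 = 67 + 0.25000 + 0.01278 = 67.2628°

67.2628°N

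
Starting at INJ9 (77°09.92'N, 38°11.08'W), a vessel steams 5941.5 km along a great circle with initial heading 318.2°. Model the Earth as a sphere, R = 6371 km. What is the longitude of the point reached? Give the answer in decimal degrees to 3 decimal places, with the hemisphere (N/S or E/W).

INJ9: φ = +77.16533°, λ = -38.18467°
δ = d/R = 5941.5/6371 = 0.932585 rad
φ₂ = arcsin(sin φ₁ cos δ + cos φ₁ sin δ cos θ)
   = arcsin(0.97502·0.59576 + 0.22214·0.80316·0.74548) = 45.55129°
λ₂ = λ₁ + atan2(sin θ sin δ cos φ₁, cos δ − sin φ₁ sin φ₂) = -168.32503°

168.325°W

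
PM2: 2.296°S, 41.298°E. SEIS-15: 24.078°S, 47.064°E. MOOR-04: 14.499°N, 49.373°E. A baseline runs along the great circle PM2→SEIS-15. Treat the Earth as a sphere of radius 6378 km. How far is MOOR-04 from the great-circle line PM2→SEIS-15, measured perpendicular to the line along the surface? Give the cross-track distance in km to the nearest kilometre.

δ₁₃ = central angle PM2→MOOR-04 = 0.324679 rad  (haversine)
θ₁₃ = bearing PM2→MOOR-04 = 25.234°,  θ₁₂ = bearing PM2→SEIS-15 = 166.122°
dₓₜ = R·arcsin(sin δ₁₃ · sin(θ₁₃ − θ₁₂)) = 6378·arcsin(0.31900·sin(-140.889°)) = -1292.320 km
|dₓₜ| = 1292.320 km

1292 km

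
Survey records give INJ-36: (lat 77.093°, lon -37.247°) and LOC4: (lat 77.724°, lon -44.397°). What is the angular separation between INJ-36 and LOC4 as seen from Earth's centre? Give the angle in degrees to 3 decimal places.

1.680°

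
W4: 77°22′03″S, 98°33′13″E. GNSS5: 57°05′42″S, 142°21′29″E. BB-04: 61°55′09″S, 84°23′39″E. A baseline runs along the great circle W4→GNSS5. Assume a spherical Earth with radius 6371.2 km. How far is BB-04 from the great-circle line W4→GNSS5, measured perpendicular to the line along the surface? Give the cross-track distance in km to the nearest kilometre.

1788 km

W4: φ = -77.36750°, λ = +98.55361°
GNSS5: φ = -57.09500°, λ = +142.35806°
BB-04: φ = -61.91917°, λ = +84.39417°
δ₁₃ = central angle W4→BB-04 = 0.281127 rad  (haversine)
θ₁₃ = bearing W4→BB-04 = 335.478°,  θ₁₂ = bearing W4→GNSS5 = 62.116°
dₓₜ = R·arcsin(sin δ₁₃ · sin(θ₁₃ − θ₁₂)) = 6371.2·arcsin(0.27744·sin(273.362°)) = -1787.948 km
|dₓₜ| = 1787.948 km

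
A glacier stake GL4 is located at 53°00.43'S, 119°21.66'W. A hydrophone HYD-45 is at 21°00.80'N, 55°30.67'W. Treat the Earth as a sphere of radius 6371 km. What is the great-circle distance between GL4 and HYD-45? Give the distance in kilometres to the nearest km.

10255 km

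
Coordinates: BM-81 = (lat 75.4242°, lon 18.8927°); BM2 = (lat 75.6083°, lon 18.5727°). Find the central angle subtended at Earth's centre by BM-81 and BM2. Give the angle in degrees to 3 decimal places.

0.201°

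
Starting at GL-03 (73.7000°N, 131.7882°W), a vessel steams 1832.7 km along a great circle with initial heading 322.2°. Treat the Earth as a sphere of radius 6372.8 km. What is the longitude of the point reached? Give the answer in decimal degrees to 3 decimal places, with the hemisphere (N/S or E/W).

155.478°E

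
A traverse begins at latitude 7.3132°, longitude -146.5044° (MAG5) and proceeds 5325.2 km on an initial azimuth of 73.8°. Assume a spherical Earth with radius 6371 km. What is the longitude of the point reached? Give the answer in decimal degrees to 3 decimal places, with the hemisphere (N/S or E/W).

δ = d/R = 5325.2/6371 = 0.835850 rad
φ₂ = arcsin(sin φ₁ cos δ + cos φ₁ sin δ cos θ)
   = arcsin(0.12729·0.67055 + 0.99187·0.74187·0.27899) = 16.89667°
λ₂ = λ₁ + atan2(sin θ sin δ cos φ₁, cos δ − sin φ₁ sin φ₂) = -98.38378°

98.384°W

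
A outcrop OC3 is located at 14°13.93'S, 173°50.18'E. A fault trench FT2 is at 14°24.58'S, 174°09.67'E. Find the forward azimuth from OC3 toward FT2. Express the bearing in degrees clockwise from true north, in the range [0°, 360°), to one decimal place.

119.5°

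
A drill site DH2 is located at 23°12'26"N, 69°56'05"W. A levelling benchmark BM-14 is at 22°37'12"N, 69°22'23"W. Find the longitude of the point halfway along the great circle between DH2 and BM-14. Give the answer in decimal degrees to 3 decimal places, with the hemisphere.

DH2: φ = +23.20722°, λ = -69.93472°
BM-14: φ = +22.62000°, λ = -69.37306°
Bx = cos φ₂ cos Δλ = 0.923032,  By = cos φ₂ sin Δλ = 0.009049
φₘ = atan2(sin φ₁ + sin φ₂, √((cos φ₁ + Bx)² + By²)) = 22.91386°
λₘ = λ₁ + atan2(By, cos φ₁ + Bx) = -69.65328°

69.653°W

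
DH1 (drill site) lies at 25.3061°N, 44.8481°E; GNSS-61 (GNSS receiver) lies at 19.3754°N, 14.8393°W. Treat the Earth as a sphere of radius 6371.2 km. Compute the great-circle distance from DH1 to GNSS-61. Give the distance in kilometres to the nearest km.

6126 km

Δφ = -5.9307°,  Δλ = -59.6874°
a = sin²(Δφ/2) + cos φ₁ cos φ₂ sin²(Δλ/2) = 0.213874
c = 2·arcsin(√a) = 0.961547 rad = 55.0926°
d = R·c = 6371.2 × 0.961547 = 6126.2 km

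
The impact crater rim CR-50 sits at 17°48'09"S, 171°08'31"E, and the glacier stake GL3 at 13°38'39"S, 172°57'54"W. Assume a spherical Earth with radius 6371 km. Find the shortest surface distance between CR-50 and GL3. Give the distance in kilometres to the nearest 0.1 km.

CR-50: φ = -17.80250°, λ = +171.14194°
GL3: φ = -13.64417°, λ = -172.96500°
Δφ = 4.1583°,  Δλ = 15.8931°
a = sin²(Δφ/2) + cos φ₁ cos φ₂ sin²(Δλ/2) = 0.019000
c = 2·arcsin(√a) = 0.276563 rad = 15.8459°
d = R·c = 6371 × 0.276563 = 1762.0 km

1762.0 km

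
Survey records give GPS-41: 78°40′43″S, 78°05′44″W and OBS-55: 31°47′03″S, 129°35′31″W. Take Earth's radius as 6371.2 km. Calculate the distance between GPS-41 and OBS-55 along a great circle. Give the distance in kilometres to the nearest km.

5744 km

GPS-41: φ = -78.67861°, λ = -78.09556°
OBS-55: φ = -31.78417°, λ = -129.59194°
Δφ = 46.8944°,  Δλ = -51.4964°
a = sin²(Δφ/2) + cos φ₁ cos φ₂ sin²(Δλ/2) = 0.189820
c = 2·arcsin(√a) = 0.901594 rad = 51.6575°
d = R·c = 6371.2 × 0.901594 = 5744.2 km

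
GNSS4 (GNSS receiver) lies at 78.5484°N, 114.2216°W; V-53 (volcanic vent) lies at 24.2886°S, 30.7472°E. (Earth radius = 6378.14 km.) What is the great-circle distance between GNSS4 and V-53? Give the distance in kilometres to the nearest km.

Δφ = -102.8370°,  Δλ = 144.9688°
a = sin²(Δφ/2) + cos φ₁ cos φ₂ sin²(Δλ/2) = 0.775663
c = 2·arcsin(√a) = 2.154750 rad = 123.4581°
d = R·c = 6378.14 × 2.154750 = 13743.3 km

13743 km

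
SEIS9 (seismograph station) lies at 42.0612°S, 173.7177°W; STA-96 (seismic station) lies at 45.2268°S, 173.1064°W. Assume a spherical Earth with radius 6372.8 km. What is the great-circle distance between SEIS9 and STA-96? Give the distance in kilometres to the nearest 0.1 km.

Δφ = -3.1656°,  Δλ = 0.6113°
a = sin²(Δφ/2) + cos φ₁ cos φ₂ sin²(Δλ/2) = 0.000778
c = 2·arcsin(√a) = 0.055786 rad = 3.1963°
d = R·c = 6372.8 × 0.055786 = 355.5 km

355.5 km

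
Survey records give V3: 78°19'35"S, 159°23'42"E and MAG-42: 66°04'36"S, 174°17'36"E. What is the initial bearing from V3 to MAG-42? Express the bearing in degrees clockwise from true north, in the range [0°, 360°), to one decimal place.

V3: φ = -78.32639°, λ = +159.39500°
MAG-42: φ = -66.07667°, λ = +174.29333°
Δλ = 14.8983°
y = sin Δλ · cos φ₂ = 0.104260
x = cos φ₁ sin φ₂ − sin φ₁ cos φ₂ cos Δλ = 0.198823
θ = atan2(y, x) = 27.6718° → 27.6718° (mod 360°)

27.7°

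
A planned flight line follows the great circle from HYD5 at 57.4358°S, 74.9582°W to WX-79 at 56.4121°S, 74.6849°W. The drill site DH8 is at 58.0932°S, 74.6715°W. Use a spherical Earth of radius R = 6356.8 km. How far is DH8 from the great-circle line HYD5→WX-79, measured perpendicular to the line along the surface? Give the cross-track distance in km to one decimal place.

27.3 km

δ₁₃ = central angle HYD5→DH8 = 0.011780 rad  (haversine)
θ₁₃ = bearing HYD5→DH8 = 167.026°,  θ₁₂ = bearing HYD5→WX-79 = 8.404°
dₓₜ = R·arcsin(sin δ₁₃ · sin(θ₁₃ − θ₁₂)) = 6356.8·arcsin(0.01178·sin(158.621°)) = 27.297 km
|dₓₜ| = 27.297 km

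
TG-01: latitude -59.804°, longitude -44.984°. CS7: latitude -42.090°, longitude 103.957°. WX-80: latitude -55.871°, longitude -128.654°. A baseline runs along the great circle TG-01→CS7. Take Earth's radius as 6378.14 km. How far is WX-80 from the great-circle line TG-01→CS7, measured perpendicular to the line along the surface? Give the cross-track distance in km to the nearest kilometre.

4562 km

δ₁₃ = central angle TG-01→WX-80 = 0.727908 rad  (haversine)
θ₁₃ = bearing TG-01→WX-80 = 236.947°,  θ₁₂ = bearing TG-01→CS7 = 156.643°
dₓₜ = R·arcsin(sin δ₁₃ · sin(θ₁₃ − θ₁₂)) = 6378.14·arcsin(0.66531·sin(80.303°)) = 4561.945 km
|dₓₜ| = 4561.945 km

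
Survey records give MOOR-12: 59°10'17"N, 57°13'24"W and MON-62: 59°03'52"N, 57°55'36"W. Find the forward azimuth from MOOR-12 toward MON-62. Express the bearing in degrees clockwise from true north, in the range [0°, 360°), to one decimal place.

MOOR-12: φ = +59.17139°, λ = -57.22333°
MON-62: φ = +59.06444°, λ = -57.92667°
Δλ = -0.7033°
y = sin Δλ · cos φ₂ = -0.006310
x = cos φ₁ sin φ₂ − sin φ₁ cos φ₂ cos Δλ = -0.001833
θ = atan2(y, x) = -106.1996° → 253.8004° (mod 360°)

253.8°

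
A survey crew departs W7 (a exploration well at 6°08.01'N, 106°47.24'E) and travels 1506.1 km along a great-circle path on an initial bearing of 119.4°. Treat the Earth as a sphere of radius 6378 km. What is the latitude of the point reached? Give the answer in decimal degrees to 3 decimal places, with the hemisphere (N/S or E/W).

W7: φ = +6.13350°, λ = +106.78733°
δ = d/R = 1506.1/6378 = 0.236140 rad
φ₂ = arcsin(sin φ₁ cos δ + cos φ₁ sin δ cos θ)
   = arcsin(0.10685·0.97225 + 0.99428·0.23395·-0.49090) = -0.59072°
λ₂ = λ₁ + atan2(sin θ sin δ cos φ₁, cos δ − sin φ₁ sin φ₂) = 118.54850°

0.591°S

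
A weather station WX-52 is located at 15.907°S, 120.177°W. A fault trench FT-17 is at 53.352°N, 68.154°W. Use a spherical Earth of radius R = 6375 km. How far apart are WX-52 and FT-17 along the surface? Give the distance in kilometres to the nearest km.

9161 km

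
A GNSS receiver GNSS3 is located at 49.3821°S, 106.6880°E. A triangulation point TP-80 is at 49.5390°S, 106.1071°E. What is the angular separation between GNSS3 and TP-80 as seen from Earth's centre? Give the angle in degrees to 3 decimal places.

0.409°

Δφ = -0.1569°,  Δλ = -0.5809°
a = sin²(Δφ/2) + cos φ₁ cos φ₂ sin²(Δλ/2) = 0.000013
c = 2·arcsin(√a) = 0.007136 rad = 0.4089°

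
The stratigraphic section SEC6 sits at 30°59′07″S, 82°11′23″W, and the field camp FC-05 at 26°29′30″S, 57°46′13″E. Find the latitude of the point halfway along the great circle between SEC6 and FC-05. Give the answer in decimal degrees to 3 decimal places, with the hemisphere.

SEC6: φ = -30.98528°, λ = -82.18972°
FC-05: φ = -26.49167°, λ = +57.77028°
Bx = cos φ₂ cos Δλ = -0.685207,  By = cos φ₂ sin Δλ = 0.575773
φₘ = atan2(sin φ₁ + sin φ₂, √((cos φ₁ + Bx)² + By²)) = -57.97800°
λₘ = λ₁ + atan2(By, cos φ₁ + Bx) = -8.83055°

57.978°S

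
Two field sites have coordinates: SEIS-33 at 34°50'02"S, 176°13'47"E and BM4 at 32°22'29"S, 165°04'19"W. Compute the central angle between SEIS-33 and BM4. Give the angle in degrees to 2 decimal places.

SEIS-33: φ = -34.83389°, λ = +176.22972°
BM4: φ = -32.37472°, λ = -165.07194°
Δφ = 2.4592°,  Δλ = 18.6983°
a = sin²(Δφ/2) + cos φ₁ cos φ₂ sin²(Δλ/2) = 0.018755
c = 2·arcsin(√a) = 0.274761 rad = 15.7426°

15.74°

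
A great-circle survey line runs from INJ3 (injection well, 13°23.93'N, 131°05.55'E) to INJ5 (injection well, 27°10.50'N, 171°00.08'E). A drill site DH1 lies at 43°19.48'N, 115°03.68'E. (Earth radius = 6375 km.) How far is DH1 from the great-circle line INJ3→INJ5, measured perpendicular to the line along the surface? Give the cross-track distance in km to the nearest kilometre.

3651 km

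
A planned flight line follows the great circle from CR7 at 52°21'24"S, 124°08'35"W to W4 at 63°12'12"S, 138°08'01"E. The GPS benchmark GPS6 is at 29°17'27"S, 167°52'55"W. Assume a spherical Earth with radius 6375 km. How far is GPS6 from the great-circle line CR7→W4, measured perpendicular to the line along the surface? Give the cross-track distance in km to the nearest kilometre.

4119 km

CR7: φ = -52.35667°, λ = -124.14306°
W4: φ = -63.20333°, λ = +138.13361°
GPS6: φ = -29.29083°, λ = -167.88194°
δ₁₃ = central angle CR7→GPS6 = 0.688435 rad  (haversine)
θ₁₃ = bearing CR7→GPS6 = 288.363°,  θ₁₂ = bearing CR7→W4 = 216.986°
dₓₜ = R·arcsin(sin δ₁₃ · sin(θ₁₃ − θ₁₂)) = 6375·arcsin(0.63533·sin(71.376°)) = 4118.759 km
|dₓₜ| = 4118.759 km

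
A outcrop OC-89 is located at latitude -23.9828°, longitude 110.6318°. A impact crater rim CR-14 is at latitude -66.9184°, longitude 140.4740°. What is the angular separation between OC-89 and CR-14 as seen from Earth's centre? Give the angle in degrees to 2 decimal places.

46.79°

Δφ = -42.9356°,  Δλ = 29.8422°
a = sin²(Δφ/2) + cos φ₁ cos φ₂ sin²(Δλ/2) = 0.157689
c = 2·arcsin(√a) = 0.816710 rad = 46.7941°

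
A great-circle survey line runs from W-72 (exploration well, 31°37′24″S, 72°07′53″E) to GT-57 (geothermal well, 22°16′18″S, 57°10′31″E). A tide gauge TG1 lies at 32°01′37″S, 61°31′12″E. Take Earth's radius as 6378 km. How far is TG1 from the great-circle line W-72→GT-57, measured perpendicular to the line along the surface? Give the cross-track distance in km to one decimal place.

600.1 km

W-72: φ = -31.62333°, λ = +72.13139°
GT-57: φ = -22.27167°, λ = +57.17528°
TG1: φ = -32.02694°, λ = +61.52000°
δ₁₃ = central angle W-72→TG1 = 0.157455 rad  (haversine)
θ₁₃ = bearing W-72→TG1 = 264.641°,  θ₁₂ = bearing W-72→GT-57 = 301.448°
dₓₜ = R·arcsin(sin δ₁₃ · sin(θ₁₃ − θ₁₂)) = 6378·arcsin(0.15680·sin(-36.808°)) = -600.079 km
|dₓₜ| = 600.079 km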